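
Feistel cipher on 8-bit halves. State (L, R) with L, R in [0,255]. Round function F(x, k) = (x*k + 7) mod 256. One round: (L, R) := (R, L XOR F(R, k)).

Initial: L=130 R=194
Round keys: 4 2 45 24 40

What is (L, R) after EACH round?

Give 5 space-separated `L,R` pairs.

Answer: 194,141 141,227 227,99 99,172 172,132

Derivation:
Round 1 (k=4): L=194 R=141
Round 2 (k=2): L=141 R=227
Round 3 (k=45): L=227 R=99
Round 4 (k=24): L=99 R=172
Round 5 (k=40): L=172 R=132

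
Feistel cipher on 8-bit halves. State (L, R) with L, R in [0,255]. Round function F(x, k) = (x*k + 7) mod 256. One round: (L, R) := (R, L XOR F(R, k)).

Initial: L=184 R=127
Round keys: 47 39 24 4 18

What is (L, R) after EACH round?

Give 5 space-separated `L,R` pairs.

Round 1 (k=47): L=127 R=224
Round 2 (k=39): L=224 R=88
Round 3 (k=24): L=88 R=167
Round 4 (k=4): L=167 R=251
Round 5 (k=18): L=251 R=10

Answer: 127,224 224,88 88,167 167,251 251,10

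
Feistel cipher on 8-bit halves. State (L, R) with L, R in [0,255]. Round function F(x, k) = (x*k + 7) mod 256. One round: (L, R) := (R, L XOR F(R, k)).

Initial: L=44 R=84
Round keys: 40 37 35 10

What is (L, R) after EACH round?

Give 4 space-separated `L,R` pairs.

Round 1 (k=40): L=84 R=11
Round 2 (k=37): L=11 R=202
Round 3 (k=35): L=202 R=174
Round 4 (k=10): L=174 R=25

Answer: 84,11 11,202 202,174 174,25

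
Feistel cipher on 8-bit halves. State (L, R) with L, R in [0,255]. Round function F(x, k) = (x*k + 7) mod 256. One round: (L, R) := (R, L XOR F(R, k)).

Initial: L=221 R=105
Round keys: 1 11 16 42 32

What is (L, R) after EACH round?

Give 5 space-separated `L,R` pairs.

Answer: 105,173 173,31 31,90 90,212 212,221

Derivation:
Round 1 (k=1): L=105 R=173
Round 2 (k=11): L=173 R=31
Round 3 (k=16): L=31 R=90
Round 4 (k=42): L=90 R=212
Round 5 (k=32): L=212 R=221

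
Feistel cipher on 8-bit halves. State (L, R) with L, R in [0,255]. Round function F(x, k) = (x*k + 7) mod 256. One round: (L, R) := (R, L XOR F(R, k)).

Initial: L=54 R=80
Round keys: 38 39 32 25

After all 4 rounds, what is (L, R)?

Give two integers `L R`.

Answer: 22 163

Derivation:
Round 1 (k=38): L=80 R=209
Round 2 (k=39): L=209 R=142
Round 3 (k=32): L=142 R=22
Round 4 (k=25): L=22 R=163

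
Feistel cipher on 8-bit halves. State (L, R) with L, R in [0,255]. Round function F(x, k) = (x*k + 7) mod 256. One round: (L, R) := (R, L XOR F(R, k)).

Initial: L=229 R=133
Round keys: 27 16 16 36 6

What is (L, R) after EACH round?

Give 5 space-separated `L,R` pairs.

Round 1 (k=27): L=133 R=235
Round 2 (k=16): L=235 R=50
Round 3 (k=16): L=50 R=204
Round 4 (k=36): L=204 R=133
Round 5 (k=6): L=133 R=233

Answer: 133,235 235,50 50,204 204,133 133,233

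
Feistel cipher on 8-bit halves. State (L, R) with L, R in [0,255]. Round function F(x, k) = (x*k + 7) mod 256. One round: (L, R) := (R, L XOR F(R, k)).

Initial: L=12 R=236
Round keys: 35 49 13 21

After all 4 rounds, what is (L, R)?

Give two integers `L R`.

Round 1 (k=35): L=236 R=71
Round 2 (k=49): L=71 R=114
Round 3 (k=13): L=114 R=150
Round 4 (k=21): L=150 R=39

Answer: 150 39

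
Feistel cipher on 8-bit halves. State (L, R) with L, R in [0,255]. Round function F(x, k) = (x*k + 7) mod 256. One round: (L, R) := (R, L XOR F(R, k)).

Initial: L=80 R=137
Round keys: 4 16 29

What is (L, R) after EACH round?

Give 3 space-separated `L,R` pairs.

Round 1 (k=4): L=137 R=123
Round 2 (k=16): L=123 R=62
Round 3 (k=29): L=62 R=118

Answer: 137,123 123,62 62,118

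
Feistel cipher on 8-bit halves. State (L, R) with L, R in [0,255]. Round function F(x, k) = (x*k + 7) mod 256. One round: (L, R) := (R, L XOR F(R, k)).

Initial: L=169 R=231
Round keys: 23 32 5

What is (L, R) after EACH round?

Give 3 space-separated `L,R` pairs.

Round 1 (k=23): L=231 R=97
Round 2 (k=32): L=97 R=192
Round 3 (k=5): L=192 R=166

Answer: 231,97 97,192 192,166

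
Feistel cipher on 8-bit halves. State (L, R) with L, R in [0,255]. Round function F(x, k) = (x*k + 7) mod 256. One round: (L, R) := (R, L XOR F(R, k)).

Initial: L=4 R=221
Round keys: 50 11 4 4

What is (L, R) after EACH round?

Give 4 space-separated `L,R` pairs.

Answer: 221,53 53,147 147,102 102,12

Derivation:
Round 1 (k=50): L=221 R=53
Round 2 (k=11): L=53 R=147
Round 3 (k=4): L=147 R=102
Round 4 (k=4): L=102 R=12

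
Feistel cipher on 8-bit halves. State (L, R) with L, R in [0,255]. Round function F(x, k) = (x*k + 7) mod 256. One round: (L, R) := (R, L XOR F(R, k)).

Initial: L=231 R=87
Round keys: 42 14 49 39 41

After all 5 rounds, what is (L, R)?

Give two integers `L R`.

Round 1 (k=42): L=87 R=170
Round 2 (k=14): L=170 R=4
Round 3 (k=49): L=4 R=97
Round 4 (k=39): L=97 R=202
Round 5 (k=41): L=202 R=0

Answer: 202 0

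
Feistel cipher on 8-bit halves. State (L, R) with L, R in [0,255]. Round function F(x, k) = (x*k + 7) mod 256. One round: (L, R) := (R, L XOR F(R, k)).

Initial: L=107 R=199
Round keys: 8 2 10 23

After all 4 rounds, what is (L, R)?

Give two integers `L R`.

Round 1 (k=8): L=199 R=84
Round 2 (k=2): L=84 R=104
Round 3 (k=10): L=104 R=67
Round 4 (k=23): L=67 R=100

Answer: 67 100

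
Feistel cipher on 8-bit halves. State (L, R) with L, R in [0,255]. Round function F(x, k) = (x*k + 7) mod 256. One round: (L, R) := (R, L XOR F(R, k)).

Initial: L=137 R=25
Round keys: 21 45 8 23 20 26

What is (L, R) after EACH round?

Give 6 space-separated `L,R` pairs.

Round 1 (k=21): L=25 R=157
Round 2 (k=45): L=157 R=185
Round 3 (k=8): L=185 R=82
Round 4 (k=23): L=82 R=220
Round 5 (k=20): L=220 R=101
Round 6 (k=26): L=101 R=149

Answer: 25,157 157,185 185,82 82,220 220,101 101,149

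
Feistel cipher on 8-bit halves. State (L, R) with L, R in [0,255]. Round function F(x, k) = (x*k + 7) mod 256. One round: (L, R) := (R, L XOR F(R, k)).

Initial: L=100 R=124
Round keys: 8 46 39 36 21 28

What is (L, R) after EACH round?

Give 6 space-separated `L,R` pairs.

Round 1 (k=8): L=124 R=131
Round 2 (k=46): L=131 R=237
Round 3 (k=39): L=237 R=161
Round 4 (k=36): L=161 R=70
Round 5 (k=21): L=70 R=100
Round 6 (k=28): L=100 R=177

Answer: 124,131 131,237 237,161 161,70 70,100 100,177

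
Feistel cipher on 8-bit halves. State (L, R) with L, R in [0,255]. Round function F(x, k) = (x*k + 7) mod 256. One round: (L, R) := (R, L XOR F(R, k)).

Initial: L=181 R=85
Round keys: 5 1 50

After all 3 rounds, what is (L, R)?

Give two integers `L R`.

Round 1 (k=5): L=85 R=5
Round 2 (k=1): L=5 R=89
Round 3 (k=50): L=89 R=108

Answer: 89 108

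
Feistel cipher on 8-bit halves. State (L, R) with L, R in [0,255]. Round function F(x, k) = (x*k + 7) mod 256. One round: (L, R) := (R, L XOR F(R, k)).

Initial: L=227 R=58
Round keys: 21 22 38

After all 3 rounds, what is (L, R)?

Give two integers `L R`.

Answer: 153 151

Derivation:
Round 1 (k=21): L=58 R=42
Round 2 (k=22): L=42 R=153
Round 3 (k=38): L=153 R=151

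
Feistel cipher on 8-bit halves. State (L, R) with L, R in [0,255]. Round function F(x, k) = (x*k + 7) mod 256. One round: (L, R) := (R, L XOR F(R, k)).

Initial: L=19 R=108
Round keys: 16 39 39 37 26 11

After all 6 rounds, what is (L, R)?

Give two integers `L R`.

Round 1 (k=16): L=108 R=212
Round 2 (k=39): L=212 R=63
Round 3 (k=39): L=63 R=116
Round 4 (k=37): L=116 R=244
Round 5 (k=26): L=244 R=187
Round 6 (k=11): L=187 R=228

Answer: 187 228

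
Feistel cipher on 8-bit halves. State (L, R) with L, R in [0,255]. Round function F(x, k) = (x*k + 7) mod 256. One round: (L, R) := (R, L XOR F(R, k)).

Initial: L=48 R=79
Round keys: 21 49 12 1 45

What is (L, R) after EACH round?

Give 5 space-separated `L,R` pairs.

Answer: 79,178 178,86 86,189 189,146 146,12

Derivation:
Round 1 (k=21): L=79 R=178
Round 2 (k=49): L=178 R=86
Round 3 (k=12): L=86 R=189
Round 4 (k=1): L=189 R=146
Round 5 (k=45): L=146 R=12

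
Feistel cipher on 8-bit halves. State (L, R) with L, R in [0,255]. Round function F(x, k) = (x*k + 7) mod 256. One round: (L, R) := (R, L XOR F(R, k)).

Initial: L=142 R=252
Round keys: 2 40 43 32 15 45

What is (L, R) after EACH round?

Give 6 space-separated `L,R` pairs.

Answer: 252,113 113,83 83,137 137,116 116,90 90,173

Derivation:
Round 1 (k=2): L=252 R=113
Round 2 (k=40): L=113 R=83
Round 3 (k=43): L=83 R=137
Round 4 (k=32): L=137 R=116
Round 5 (k=15): L=116 R=90
Round 6 (k=45): L=90 R=173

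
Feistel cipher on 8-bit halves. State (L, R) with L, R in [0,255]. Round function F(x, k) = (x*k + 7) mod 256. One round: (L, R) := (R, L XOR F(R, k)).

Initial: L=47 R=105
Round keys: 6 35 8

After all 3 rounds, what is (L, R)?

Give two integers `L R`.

Answer: 84 245

Derivation:
Round 1 (k=6): L=105 R=82
Round 2 (k=35): L=82 R=84
Round 3 (k=8): L=84 R=245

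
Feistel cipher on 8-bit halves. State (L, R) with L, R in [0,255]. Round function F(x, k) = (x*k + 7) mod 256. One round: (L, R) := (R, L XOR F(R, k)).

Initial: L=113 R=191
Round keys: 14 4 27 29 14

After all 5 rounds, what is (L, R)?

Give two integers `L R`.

Round 1 (k=14): L=191 R=8
Round 2 (k=4): L=8 R=152
Round 3 (k=27): L=152 R=7
Round 4 (k=29): L=7 R=74
Round 5 (k=14): L=74 R=20

Answer: 74 20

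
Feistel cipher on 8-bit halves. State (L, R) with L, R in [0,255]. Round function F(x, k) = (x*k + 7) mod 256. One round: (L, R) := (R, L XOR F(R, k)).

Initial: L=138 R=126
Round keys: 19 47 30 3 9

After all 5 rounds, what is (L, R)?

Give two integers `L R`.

Round 1 (k=19): L=126 R=235
Round 2 (k=47): L=235 R=82
Round 3 (k=30): L=82 R=72
Round 4 (k=3): L=72 R=141
Round 5 (k=9): L=141 R=180

Answer: 141 180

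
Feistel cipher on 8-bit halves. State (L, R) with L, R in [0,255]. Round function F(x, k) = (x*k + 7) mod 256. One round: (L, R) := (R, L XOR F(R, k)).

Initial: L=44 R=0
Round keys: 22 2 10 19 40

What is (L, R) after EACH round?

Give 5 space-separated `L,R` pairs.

Round 1 (k=22): L=0 R=43
Round 2 (k=2): L=43 R=93
Round 3 (k=10): L=93 R=130
Round 4 (k=19): L=130 R=240
Round 5 (k=40): L=240 R=5

Answer: 0,43 43,93 93,130 130,240 240,5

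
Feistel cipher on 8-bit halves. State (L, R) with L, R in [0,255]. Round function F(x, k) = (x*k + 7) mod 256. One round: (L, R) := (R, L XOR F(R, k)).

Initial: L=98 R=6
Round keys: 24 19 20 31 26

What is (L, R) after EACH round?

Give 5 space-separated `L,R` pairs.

Answer: 6,245 245,48 48,50 50,37 37,251

Derivation:
Round 1 (k=24): L=6 R=245
Round 2 (k=19): L=245 R=48
Round 3 (k=20): L=48 R=50
Round 4 (k=31): L=50 R=37
Round 5 (k=26): L=37 R=251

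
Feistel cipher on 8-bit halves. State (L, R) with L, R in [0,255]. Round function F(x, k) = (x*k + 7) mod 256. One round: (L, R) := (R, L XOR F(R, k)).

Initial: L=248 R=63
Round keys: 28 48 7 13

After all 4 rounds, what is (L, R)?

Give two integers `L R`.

Round 1 (k=28): L=63 R=19
Round 2 (k=48): L=19 R=168
Round 3 (k=7): L=168 R=140
Round 4 (k=13): L=140 R=139

Answer: 140 139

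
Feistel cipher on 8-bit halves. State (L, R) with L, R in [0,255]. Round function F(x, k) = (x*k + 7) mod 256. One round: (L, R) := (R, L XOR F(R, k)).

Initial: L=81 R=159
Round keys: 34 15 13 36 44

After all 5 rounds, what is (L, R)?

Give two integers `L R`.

Answer: 15 12

Derivation:
Round 1 (k=34): L=159 R=116
Round 2 (k=15): L=116 R=76
Round 3 (k=13): L=76 R=151
Round 4 (k=36): L=151 R=15
Round 5 (k=44): L=15 R=12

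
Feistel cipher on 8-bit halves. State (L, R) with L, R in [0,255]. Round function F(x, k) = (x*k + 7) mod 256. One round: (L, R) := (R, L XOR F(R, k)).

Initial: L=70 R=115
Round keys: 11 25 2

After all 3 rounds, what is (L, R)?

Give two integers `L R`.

Answer: 230 109

Derivation:
Round 1 (k=11): L=115 R=190
Round 2 (k=25): L=190 R=230
Round 3 (k=2): L=230 R=109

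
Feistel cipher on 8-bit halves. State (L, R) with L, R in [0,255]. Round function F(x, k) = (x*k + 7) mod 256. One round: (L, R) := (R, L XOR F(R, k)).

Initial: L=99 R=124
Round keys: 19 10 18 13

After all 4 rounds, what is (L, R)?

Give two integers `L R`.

Round 1 (k=19): L=124 R=88
Round 2 (k=10): L=88 R=11
Round 3 (k=18): L=11 R=149
Round 4 (k=13): L=149 R=147

Answer: 149 147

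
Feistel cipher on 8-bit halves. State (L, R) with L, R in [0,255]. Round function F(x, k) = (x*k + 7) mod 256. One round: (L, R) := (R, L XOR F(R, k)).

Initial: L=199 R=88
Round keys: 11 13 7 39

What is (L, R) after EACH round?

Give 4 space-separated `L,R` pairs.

Answer: 88,8 8,55 55,128 128,176

Derivation:
Round 1 (k=11): L=88 R=8
Round 2 (k=13): L=8 R=55
Round 3 (k=7): L=55 R=128
Round 4 (k=39): L=128 R=176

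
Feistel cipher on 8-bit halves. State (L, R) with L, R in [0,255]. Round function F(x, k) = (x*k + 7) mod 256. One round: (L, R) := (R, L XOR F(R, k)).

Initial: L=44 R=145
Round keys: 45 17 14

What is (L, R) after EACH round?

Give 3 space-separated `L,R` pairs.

Round 1 (k=45): L=145 R=168
Round 2 (k=17): L=168 R=190
Round 3 (k=14): L=190 R=195

Answer: 145,168 168,190 190,195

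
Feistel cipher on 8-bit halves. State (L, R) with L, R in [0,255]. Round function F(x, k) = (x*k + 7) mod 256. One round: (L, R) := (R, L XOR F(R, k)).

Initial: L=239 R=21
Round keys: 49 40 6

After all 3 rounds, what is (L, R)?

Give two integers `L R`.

Answer: 106 96

Derivation:
Round 1 (k=49): L=21 R=227
Round 2 (k=40): L=227 R=106
Round 3 (k=6): L=106 R=96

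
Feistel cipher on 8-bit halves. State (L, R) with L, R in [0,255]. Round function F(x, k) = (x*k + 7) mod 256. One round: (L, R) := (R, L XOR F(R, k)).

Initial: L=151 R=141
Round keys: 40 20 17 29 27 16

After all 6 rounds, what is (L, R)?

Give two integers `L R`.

Round 1 (k=40): L=141 R=152
Round 2 (k=20): L=152 R=106
Round 3 (k=17): L=106 R=137
Round 4 (k=29): L=137 R=230
Round 5 (k=27): L=230 R=192
Round 6 (k=16): L=192 R=225

Answer: 192 225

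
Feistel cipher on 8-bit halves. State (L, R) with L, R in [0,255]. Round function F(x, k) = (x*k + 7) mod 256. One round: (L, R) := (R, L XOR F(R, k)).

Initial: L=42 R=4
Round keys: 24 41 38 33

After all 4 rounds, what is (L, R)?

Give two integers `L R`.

Answer: 90 249

Derivation:
Round 1 (k=24): L=4 R=77
Round 2 (k=41): L=77 R=88
Round 3 (k=38): L=88 R=90
Round 4 (k=33): L=90 R=249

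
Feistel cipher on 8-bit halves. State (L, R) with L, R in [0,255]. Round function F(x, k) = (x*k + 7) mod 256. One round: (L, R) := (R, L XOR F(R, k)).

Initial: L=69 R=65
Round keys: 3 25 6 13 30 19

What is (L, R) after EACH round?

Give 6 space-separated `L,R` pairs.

Answer: 65,143 143,191 191,14 14,2 2,77 77,188

Derivation:
Round 1 (k=3): L=65 R=143
Round 2 (k=25): L=143 R=191
Round 3 (k=6): L=191 R=14
Round 4 (k=13): L=14 R=2
Round 5 (k=30): L=2 R=77
Round 6 (k=19): L=77 R=188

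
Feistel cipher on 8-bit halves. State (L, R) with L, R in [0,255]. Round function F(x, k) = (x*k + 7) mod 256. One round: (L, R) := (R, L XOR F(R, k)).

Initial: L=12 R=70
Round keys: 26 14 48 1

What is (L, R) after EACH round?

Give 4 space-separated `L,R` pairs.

Answer: 70,47 47,223 223,248 248,32

Derivation:
Round 1 (k=26): L=70 R=47
Round 2 (k=14): L=47 R=223
Round 3 (k=48): L=223 R=248
Round 4 (k=1): L=248 R=32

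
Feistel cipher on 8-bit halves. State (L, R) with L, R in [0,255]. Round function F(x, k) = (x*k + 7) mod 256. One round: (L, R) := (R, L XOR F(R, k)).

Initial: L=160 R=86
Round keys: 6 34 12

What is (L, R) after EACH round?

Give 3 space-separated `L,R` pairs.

Answer: 86,171 171,235 235,160

Derivation:
Round 1 (k=6): L=86 R=171
Round 2 (k=34): L=171 R=235
Round 3 (k=12): L=235 R=160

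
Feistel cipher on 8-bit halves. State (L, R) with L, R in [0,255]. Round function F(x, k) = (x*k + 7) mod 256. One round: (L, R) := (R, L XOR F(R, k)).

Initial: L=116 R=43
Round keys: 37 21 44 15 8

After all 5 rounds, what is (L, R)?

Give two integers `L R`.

Round 1 (k=37): L=43 R=74
Round 2 (k=21): L=74 R=50
Round 3 (k=44): L=50 R=213
Round 4 (k=15): L=213 R=176
Round 5 (k=8): L=176 R=82

Answer: 176 82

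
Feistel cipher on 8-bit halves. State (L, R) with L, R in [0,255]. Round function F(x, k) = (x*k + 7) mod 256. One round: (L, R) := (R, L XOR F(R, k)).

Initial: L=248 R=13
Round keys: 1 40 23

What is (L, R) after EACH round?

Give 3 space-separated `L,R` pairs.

Answer: 13,236 236,234 234,225

Derivation:
Round 1 (k=1): L=13 R=236
Round 2 (k=40): L=236 R=234
Round 3 (k=23): L=234 R=225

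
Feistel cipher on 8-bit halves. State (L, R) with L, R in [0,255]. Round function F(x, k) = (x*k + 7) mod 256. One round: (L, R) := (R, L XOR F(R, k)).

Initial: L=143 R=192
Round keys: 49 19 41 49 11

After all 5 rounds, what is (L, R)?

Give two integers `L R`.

Answer: 194 107

Derivation:
Round 1 (k=49): L=192 R=72
Round 2 (k=19): L=72 R=159
Round 3 (k=41): L=159 R=54
Round 4 (k=49): L=54 R=194
Round 5 (k=11): L=194 R=107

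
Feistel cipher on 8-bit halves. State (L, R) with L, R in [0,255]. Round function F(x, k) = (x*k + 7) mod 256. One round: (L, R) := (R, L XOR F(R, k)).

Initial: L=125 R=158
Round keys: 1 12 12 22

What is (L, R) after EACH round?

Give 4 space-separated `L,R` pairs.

Round 1 (k=1): L=158 R=216
Round 2 (k=12): L=216 R=185
Round 3 (k=12): L=185 R=107
Round 4 (k=22): L=107 R=128

Answer: 158,216 216,185 185,107 107,128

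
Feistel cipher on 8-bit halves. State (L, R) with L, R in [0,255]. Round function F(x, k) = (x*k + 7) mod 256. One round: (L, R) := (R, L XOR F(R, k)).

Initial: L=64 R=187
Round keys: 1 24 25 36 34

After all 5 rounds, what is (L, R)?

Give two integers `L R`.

Round 1 (k=1): L=187 R=130
Round 2 (k=24): L=130 R=140
Round 3 (k=25): L=140 R=49
Round 4 (k=36): L=49 R=103
Round 5 (k=34): L=103 R=132

Answer: 103 132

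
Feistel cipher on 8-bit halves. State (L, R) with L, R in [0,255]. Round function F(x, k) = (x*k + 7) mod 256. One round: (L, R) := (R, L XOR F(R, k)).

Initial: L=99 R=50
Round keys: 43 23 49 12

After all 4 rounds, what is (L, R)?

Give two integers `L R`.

Answer: 156 44

Derivation:
Round 1 (k=43): L=50 R=14
Round 2 (k=23): L=14 R=123
Round 3 (k=49): L=123 R=156
Round 4 (k=12): L=156 R=44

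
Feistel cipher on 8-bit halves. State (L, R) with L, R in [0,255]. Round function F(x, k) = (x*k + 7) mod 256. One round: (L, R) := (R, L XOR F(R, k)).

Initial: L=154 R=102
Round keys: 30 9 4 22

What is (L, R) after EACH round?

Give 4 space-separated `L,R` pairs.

Answer: 102,97 97,22 22,62 62,77

Derivation:
Round 1 (k=30): L=102 R=97
Round 2 (k=9): L=97 R=22
Round 3 (k=4): L=22 R=62
Round 4 (k=22): L=62 R=77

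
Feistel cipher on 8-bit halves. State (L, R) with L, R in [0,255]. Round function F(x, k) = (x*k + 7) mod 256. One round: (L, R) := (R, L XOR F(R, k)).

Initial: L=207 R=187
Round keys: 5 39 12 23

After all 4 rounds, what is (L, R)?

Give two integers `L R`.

Round 1 (k=5): L=187 R=97
Round 2 (k=39): L=97 R=117
Round 3 (k=12): L=117 R=226
Round 4 (k=23): L=226 R=32

Answer: 226 32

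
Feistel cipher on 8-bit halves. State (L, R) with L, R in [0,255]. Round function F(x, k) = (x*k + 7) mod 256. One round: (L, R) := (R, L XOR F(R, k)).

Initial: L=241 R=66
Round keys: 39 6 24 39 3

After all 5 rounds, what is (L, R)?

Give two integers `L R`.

Round 1 (k=39): L=66 R=228
Round 2 (k=6): L=228 R=29
Round 3 (k=24): L=29 R=91
Round 4 (k=39): L=91 R=249
Round 5 (k=3): L=249 R=169

Answer: 249 169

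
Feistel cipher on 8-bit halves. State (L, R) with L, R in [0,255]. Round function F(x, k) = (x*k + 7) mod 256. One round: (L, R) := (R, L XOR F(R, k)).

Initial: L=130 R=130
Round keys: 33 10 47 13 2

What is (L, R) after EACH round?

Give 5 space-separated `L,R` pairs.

Answer: 130,75 75,119 119,171 171,193 193,34

Derivation:
Round 1 (k=33): L=130 R=75
Round 2 (k=10): L=75 R=119
Round 3 (k=47): L=119 R=171
Round 4 (k=13): L=171 R=193
Round 5 (k=2): L=193 R=34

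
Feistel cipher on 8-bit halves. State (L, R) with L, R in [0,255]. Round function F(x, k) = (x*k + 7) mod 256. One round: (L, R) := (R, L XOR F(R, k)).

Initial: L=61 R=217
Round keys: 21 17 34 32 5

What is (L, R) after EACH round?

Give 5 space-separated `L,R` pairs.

Answer: 217,233 233,89 89,48 48,94 94,237

Derivation:
Round 1 (k=21): L=217 R=233
Round 2 (k=17): L=233 R=89
Round 3 (k=34): L=89 R=48
Round 4 (k=32): L=48 R=94
Round 5 (k=5): L=94 R=237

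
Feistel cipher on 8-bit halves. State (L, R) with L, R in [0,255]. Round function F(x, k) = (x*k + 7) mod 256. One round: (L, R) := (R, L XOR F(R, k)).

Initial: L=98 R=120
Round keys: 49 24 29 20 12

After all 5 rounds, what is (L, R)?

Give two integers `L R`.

Round 1 (k=49): L=120 R=157
Round 2 (k=24): L=157 R=199
Round 3 (k=29): L=199 R=15
Round 4 (k=20): L=15 R=244
Round 5 (k=12): L=244 R=120

Answer: 244 120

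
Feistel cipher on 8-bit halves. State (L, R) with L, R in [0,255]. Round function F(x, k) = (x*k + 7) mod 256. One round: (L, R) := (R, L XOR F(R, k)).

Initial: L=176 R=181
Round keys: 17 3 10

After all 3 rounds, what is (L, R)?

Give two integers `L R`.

Answer: 142 47

Derivation:
Round 1 (k=17): L=181 R=188
Round 2 (k=3): L=188 R=142
Round 3 (k=10): L=142 R=47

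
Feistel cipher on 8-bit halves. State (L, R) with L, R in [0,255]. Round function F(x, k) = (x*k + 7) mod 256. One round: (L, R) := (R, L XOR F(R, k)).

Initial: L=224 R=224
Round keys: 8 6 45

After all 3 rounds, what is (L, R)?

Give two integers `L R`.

Round 1 (k=8): L=224 R=231
Round 2 (k=6): L=231 R=145
Round 3 (k=45): L=145 R=99

Answer: 145 99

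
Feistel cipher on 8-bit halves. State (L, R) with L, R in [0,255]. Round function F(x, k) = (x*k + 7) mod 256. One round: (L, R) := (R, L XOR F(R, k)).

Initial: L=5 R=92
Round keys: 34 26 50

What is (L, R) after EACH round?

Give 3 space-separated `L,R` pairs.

Answer: 92,58 58,183 183,255

Derivation:
Round 1 (k=34): L=92 R=58
Round 2 (k=26): L=58 R=183
Round 3 (k=50): L=183 R=255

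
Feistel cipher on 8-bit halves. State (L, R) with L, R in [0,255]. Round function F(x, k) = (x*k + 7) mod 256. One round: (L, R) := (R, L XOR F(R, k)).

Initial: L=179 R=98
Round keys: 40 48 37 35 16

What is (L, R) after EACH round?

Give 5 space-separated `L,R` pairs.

Round 1 (k=40): L=98 R=228
Round 2 (k=48): L=228 R=165
Round 3 (k=37): L=165 R=4
Round 4 (k=35): L=4 R=54
Round 5 (k=16): L=54 R=99

Answer: 98,228 228,165 165,4 4,54 54,99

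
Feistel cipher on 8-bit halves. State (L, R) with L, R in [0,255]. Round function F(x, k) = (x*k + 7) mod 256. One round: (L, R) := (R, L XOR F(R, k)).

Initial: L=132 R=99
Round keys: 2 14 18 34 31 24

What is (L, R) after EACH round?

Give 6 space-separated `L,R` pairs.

Round 1 (k=2): L=99 R=73
Round 2 (k=14): L=73 R=102
Round 3 (k=18): L=102 R=122
Round 4 (k=34): L=122 R=93
Round 5 (k=31): L=93 R=48
Round 6 (k=24): L=48 R=218

Answer: 99,73 73,102 102,122 122,93 93,48 48,218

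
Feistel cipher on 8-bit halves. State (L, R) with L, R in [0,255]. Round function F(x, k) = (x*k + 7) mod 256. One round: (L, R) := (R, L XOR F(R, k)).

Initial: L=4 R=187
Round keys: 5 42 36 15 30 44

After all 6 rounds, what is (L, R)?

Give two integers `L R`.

Round 1 (k=5): L=187 R=170
Round 2 (k=42): L=170 R=80
Round 3 (k=36): L=80 R=237
Round 4 (k=15): L=237 R=186
Round 5 (k=30): L=186 R=62
Round 6 (k=44): L=62 R=21

Answer: 62 21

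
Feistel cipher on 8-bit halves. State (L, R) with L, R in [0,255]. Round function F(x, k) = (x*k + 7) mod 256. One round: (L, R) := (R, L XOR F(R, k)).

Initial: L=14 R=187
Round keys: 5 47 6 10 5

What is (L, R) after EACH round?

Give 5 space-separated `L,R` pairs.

Round 1 (k=5): L=187 R=160
Round 2 (k=47): L=160 R=220
Round 3 (k=6): L=220 R=143
Round 4 (k=10): L=143 R=65
Round 5 (k=5): L=65 R=195

Answer: 187,160 160,220 220,143 143,65 65,195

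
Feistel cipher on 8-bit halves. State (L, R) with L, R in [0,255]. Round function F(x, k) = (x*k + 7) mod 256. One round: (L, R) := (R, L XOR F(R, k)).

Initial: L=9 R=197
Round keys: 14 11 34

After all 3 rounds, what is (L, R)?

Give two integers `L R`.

Round 1 (k=14): L=197 R=196
Round 2 (k=11): L=196 R=182
Round 3 (k=34): L=182 R=247

Answer: 182 247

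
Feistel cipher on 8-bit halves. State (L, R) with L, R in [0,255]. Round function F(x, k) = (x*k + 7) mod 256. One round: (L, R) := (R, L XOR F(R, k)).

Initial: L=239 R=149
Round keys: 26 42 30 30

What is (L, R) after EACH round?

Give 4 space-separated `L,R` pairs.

Answer: 149,198 198,22 22,93 93,251

Derivation:
Round 1 (k=26): L=149 R=198
Round 2 (k=42): L=198 R=22
Round 3 (k=30): L=22 R=93
Round 4 (k=30): L=93 R=251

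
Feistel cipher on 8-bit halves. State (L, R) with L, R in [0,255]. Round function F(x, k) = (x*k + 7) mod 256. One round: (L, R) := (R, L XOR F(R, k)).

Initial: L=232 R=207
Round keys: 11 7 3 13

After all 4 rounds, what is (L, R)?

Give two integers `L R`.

Round 1 (k=11): L=207 R=4
Round 2 (k=7): L=4 R=236
Round 3 (k=3): L=236 R=207
Round 4 (k=13): L=207 R=102

Answer: 207 102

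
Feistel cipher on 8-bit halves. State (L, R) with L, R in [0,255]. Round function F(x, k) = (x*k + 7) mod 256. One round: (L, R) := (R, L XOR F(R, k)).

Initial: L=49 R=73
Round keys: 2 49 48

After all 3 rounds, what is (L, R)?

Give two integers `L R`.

Round 1 (k=2): L=73 R=168
Round 2 (k=49): L=168 R=102
Round 3 (k=48): L=102 R=143

Answer: 102 143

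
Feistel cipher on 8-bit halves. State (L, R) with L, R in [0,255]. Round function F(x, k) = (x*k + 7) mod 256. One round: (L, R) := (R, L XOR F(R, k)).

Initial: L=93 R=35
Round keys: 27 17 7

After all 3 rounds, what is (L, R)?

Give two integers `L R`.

Answer: 31 5

Derivation:
Round 1 (k=27): L=35 R=229
Round 2 (k=17): L=229 R=31
Round 3 (k=7): L=31 R=5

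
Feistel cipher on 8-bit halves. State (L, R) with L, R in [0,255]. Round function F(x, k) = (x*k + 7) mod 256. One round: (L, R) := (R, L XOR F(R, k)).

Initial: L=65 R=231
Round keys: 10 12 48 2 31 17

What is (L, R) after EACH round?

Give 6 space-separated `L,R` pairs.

Round 1 (k=10): L=231 R=76
Round 2 (k=12): L=76 R=112
Round 3 (k=48): L=112 R=75
Round 4 (k=2): L=75 R=237
Round 5 (k=31): L=237 R=241
Round 6 (k=17): L=241 R=229

Answer: 231,76 76,112 112,75 75,237 237,241 241,229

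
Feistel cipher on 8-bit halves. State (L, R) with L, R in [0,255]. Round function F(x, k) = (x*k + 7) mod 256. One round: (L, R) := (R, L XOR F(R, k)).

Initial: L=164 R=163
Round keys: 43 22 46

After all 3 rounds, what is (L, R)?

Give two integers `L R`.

Round 1 (k=43): L=163 R=204
Round 2 (k=22): L=204 R=44
Round 3 (k=46): L=44 R=35

Answer: 44 35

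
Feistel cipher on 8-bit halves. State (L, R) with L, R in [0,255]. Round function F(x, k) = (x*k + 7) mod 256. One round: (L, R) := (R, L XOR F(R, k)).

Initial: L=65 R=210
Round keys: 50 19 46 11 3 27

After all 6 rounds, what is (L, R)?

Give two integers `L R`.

Round 1 (k=50): L=210 R=74
Round 2 (k=19): L=74 R=87
Round 3 (k=46): L=87 R=227
Round 4 (k=11): L=227 R=159
Round 5 (k=3): L=159 R=7
Round 6 (k=27): L=7 R=91

Answer: 7 91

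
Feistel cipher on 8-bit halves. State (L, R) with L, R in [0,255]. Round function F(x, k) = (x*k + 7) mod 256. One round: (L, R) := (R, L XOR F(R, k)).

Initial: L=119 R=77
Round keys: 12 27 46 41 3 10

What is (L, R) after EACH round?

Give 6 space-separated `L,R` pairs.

Round 1 (k=12): L=77 R=212
Round 2 (k=27): L=212 R=46
Round 3 (k=46): L=46 R=159
Round 4 (k=41): L=159 R=80
Round 5 (k=3): L=80 R=104
Round 6 (k=10): L=104 R=71

Answer: 77,212 212,46 46,159 159,80 80,104 104,71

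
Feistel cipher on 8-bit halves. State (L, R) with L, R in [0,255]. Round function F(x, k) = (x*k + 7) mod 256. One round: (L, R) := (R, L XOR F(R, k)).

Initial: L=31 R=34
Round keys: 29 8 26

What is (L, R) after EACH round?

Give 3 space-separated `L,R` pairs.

Round 1 (k=29): L=34 R=254
Round 2 (k=8): L=254 R=213
Round 3 (k=26): L=213 R=87

Answer: 34,254 254,213 213,87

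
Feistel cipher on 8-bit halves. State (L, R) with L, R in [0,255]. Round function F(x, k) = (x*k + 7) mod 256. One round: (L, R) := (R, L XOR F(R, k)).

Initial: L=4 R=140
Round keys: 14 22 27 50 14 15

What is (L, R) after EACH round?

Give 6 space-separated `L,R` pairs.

Answer: 140,171 171,53 53,53 53,84 84,170 170,169

Derivation:
Round 1 (k=14): L=140 R=171
Round 2 (k=22): L=171 R=53
Round 3 (k=27): L=53 R=53
Round 4 (k=50): L=53 R=84
Round 5 (k=14): L=84 R=170
Round 6 (k=15): L=170 R=169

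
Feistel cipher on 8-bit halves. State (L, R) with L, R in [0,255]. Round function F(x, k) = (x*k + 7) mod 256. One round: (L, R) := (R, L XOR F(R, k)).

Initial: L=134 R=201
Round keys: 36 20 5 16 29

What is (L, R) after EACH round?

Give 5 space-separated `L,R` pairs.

Round 1 (k=36): L=201 R=205
Round 2 (k=20): L=205 R=194
Round 3 (k=5): L=194 R=28
Round 4 (k=16): L=28 R=5
Round 5 (k=29): L=5 R=132

Answer: 201,205 205,194 194,28 28,5 5,132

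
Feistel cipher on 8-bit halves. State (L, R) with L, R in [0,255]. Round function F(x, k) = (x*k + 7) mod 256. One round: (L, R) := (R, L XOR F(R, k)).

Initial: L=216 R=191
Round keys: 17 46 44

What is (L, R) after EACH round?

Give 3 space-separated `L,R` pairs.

Round 1 (k=17): L=191 R=110
Round 2 (k=46): L=110 R=116
Round 3 (k=44): L=116 R=153

Answer: 191,110 110,116 116,153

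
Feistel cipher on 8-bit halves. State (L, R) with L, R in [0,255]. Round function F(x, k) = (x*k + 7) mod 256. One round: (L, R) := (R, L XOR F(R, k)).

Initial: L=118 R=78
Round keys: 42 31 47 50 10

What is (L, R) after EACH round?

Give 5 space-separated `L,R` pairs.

Answer: 78,165 165,76 76,94 94,47 47,131

Derivation:
Round 1 (k=42): L=78 R=165
Round 2 (k=31): L=165 R=76
Round 3 (k=47): L=76 R=94
Round 4 (k=50): L=94 R=47
Round 5 (k=10): L=47 R=131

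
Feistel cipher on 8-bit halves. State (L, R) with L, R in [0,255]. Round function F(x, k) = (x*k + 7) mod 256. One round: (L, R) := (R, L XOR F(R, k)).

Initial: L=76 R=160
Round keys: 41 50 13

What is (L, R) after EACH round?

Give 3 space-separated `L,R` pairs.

Answer: 160,235 235,77 77,27

Derivation:
Round 1 (k=41): L=160 R=235
Round 2 (k=50): L=235 R=77
Round 3 (k=13): L=77 R=27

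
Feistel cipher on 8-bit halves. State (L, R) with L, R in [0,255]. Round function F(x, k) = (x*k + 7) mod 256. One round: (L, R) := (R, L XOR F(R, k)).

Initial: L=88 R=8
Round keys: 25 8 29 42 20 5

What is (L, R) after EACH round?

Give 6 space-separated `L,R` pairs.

Answer: 8,151 151,183 183,85 85,78 78,74 74,55

Derivation:
Round 1 (k=25): L=8 R=151
Round 2 (k=8): L=151 R=183
Round 3 (k=29): L=183 R=85
Round 4 (k=42): L=85 R=78
Round 5 (k=20): L=78 R=74
Round 6 (k=5): L=74 R=55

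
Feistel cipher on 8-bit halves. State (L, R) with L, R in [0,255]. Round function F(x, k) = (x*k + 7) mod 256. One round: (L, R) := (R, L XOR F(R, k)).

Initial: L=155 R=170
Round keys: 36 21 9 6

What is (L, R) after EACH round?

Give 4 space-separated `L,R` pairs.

Answer: 170,116 116,33 33,68 68,190

Derivation:
Round 1 (k=36): L=170 R=116
Round 2 (k=21): L=116 R=33
Round 3 (k=9): L=33 R=68
Round 4 (k=6): L=68 R=190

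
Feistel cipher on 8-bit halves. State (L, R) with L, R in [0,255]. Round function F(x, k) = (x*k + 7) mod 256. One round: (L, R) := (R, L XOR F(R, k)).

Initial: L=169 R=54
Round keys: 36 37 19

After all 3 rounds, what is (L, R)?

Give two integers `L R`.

Answer: 227 214

Derivation:
Round 1 (k=36): L=54 R=54
Round 2 (k=37): L=54 R=227
Round 3 (k=19): L=227 R=214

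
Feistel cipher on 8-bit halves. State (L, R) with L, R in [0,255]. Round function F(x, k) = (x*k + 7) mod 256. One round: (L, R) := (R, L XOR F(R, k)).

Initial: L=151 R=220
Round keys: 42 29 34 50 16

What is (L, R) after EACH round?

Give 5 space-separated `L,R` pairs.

Round 1 (k=42): L=220 R=136
Round 2 (k=29): L=136 R=179
Round 3 (k=34): L=179 R=69
Round 4 (k=50): L=69 R=50
Round 5 (k=16): L=50 R=98

Answer: 220,136 136,179 179,69 69,50 50,98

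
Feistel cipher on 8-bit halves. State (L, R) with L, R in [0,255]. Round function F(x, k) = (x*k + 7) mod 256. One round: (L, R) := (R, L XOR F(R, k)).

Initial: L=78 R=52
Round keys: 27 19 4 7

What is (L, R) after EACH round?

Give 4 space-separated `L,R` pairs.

Round 1 (k=27): L=52 R=205
Round 2 (k=19): L=205 R=10
Round 3 (k=4): L=10 R=226
Round 4 (k=7): L=226 R=63

Answer: 52,205 205,10 10,226 226,63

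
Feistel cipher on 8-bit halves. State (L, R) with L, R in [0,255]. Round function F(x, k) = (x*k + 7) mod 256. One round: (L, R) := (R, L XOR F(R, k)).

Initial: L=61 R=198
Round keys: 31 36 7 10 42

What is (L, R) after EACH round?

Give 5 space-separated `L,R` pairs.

Answer: 198,60 60,177 177,226 226,106 106,137

Derivation:
Round 1 (k=31): L=198 R=60
Round 2 (k=36): L=60 R=177
Round 3 (k=7): L=177 R=226
Round 4 (k=10): L=226 R=106
Round 5 (k=42): L=106 R=137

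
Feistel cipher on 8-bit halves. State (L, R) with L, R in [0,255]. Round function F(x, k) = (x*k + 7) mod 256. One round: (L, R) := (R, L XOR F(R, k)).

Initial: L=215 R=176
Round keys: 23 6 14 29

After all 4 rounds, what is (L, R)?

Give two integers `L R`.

Answer: 9 187

Derivation:
Round 1 (k=23): L=176 R=0
Round 2 (k=6): L=0 R=183
Round 3 (k=14): L=183 R=9
Round 4 (k=29): L=9 R=187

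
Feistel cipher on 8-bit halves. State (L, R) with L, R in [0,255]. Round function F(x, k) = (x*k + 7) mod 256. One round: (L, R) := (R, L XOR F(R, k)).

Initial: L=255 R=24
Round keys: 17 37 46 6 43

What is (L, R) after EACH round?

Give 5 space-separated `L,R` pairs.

Answer: 24,96 96,255 255,185 185,162 162,132

Derivation:
Round 1 (k=17): L=24 R=96
Round 2 (k=37): L=96 R=255
Round 3 (k=46): L=255 R=185
Round 4 (k=6): L=185 R=162
Round 5 (k=43): L=162 R=132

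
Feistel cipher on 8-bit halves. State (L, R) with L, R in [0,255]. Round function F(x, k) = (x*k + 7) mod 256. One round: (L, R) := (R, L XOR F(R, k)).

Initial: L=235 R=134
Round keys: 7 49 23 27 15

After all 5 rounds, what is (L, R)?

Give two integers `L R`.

Round 1 (k=7): L=134 R=90
Round 2 (k=49): L=90 R=199
Round 3 (k=23): L=199 R=178
Round 4 (k=27): L=178 R=10
Round 5 (k=15): L=10 R=47

Answer: 10 47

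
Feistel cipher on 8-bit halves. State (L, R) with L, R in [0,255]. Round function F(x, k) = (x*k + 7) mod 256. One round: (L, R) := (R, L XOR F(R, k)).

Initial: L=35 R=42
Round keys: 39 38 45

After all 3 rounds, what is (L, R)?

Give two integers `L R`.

Answer: 177 106

Derivation:
Round 1 (k=39): L=42 R=78
Round 2 (k=38): L=78 R=177
Round 3 (k=45): L=177 R=106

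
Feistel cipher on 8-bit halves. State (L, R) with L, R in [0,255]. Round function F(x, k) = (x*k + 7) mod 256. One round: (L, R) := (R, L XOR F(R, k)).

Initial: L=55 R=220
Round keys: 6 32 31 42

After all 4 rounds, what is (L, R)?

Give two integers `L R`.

Round 1 (k=6): L=220 R=24
Round 2 (k=32): L=24 R=219
Round 3 (k=31): L=219 R=148
Round 4 (k=42): L=148 R=148

Answer: 148 148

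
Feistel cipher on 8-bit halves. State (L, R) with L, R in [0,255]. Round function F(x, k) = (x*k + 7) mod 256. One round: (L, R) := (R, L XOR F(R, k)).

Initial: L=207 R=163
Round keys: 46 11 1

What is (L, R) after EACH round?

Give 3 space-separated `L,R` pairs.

Round 1 (k=46): L=163 R=158
Round 2 (k=11): L=158 R=114
Round 3 (k=1): L=114 R=231

Answer: 163,158 158,114 114,231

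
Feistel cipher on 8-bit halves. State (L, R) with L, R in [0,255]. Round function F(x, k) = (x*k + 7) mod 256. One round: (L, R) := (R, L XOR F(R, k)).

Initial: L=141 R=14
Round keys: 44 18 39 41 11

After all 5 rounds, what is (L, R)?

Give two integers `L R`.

Answer: 170 93

Derivation:
Round 1 (k=44): L=14 R=226
Round 2 (k=18): L=226 R=229
Round 3 (k=39): L=229 R=8
Round 4 (k=41): L=8 R=170
Round 5 (k=11): L=170 R=93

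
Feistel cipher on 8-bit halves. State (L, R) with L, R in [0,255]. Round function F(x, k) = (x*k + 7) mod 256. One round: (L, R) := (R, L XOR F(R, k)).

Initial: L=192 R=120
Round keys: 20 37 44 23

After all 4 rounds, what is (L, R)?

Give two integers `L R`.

Answer: 184 221

Derivation:
Round 1 (k=20): L=120 R=167
Round 2 (k=37): L=167 R=82
Round 3 (k=44): L=82 R=184
Round 4 (k=23): L=184 R=221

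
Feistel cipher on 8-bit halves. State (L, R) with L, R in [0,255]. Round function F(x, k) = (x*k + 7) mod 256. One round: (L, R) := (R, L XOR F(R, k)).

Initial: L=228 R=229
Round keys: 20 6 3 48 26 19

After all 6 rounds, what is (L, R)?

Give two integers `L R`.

Round 1 (k=20): L=229 R=15
Round 2 (k=6): L=15 R=132
Round 3 (k=3): L=132 R=156
Round 4 (k=48): L=156 R=195
Round 5 (k=26): L=195 R=73
Round 6 (k=19): L=73 R=177

Answer: 73 177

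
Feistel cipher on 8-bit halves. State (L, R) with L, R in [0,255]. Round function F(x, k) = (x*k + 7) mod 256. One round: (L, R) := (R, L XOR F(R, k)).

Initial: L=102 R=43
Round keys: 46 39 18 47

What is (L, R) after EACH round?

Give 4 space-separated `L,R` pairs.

Answer: 43,167 167,83 83,122 122,62

Derivation:
Round 1 (k=46): L=43 R=167
Round 2 (k=39): L=167 R=83
Round 3 (k=18): L=83 R=122
Round 4 (k=47): L=122 R=62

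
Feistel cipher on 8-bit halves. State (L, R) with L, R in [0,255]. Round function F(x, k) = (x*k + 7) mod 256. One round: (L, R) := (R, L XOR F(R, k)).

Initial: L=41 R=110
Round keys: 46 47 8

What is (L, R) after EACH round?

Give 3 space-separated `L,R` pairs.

Round 1 (k=46): L=110 R=226
Round 2 (k=47): L=226 R=235
Round 3 (k=8): L=235 R=189

Answer: 110,226 226,235 235,189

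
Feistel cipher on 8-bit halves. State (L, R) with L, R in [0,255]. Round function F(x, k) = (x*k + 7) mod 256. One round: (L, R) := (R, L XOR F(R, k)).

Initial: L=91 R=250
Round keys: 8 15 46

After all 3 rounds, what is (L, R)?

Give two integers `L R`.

Answer: 193 57

Derivation:
Round 1 (k=8): L=250 R=140
Round 2 (k=15): L=140 R=193
Round 3 (k=46): L=193 R=57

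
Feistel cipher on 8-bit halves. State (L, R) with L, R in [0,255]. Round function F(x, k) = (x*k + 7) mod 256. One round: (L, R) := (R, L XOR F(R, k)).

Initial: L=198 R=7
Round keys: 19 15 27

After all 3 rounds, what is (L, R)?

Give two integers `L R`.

Round 1 (k=19): L=7 R=74
Round 2 (k=15): L=74 R=90
Round 3 (k=27): L=90 R=207

Answer: 90 207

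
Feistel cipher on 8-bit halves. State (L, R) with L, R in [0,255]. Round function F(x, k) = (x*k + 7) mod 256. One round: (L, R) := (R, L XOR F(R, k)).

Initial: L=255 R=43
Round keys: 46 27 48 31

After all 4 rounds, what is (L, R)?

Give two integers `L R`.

Round 1 (k=46): L=43 R=62
Round 2 (k=27): L=62 R=186
Round 3 (k=48): L=186 R=217
Round 4 (k=31): L=217 R=244

Answer: 217 244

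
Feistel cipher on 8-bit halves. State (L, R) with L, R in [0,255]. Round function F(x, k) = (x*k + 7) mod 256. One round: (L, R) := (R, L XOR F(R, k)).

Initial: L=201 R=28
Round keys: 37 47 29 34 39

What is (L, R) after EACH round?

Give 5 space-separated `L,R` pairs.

Answer: 28,218 218,17 17,46 46,50 50,139

Derivation:
Round 1 (k=37): L=28 R=218
Round 2 (k=47): L=218 R=17
Round 3 (k=29): L=17 R=46
Round 4 (k=34): L=46 R=50
Round 5 (k=39): L=50 R=139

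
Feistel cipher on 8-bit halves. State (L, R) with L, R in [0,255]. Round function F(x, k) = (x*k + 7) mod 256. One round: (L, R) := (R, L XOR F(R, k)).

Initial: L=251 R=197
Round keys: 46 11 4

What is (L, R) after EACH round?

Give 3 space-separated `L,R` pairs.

Round 1 (k=46): L=197 R=150
Round 2 (k=11): L=150 R=188
Round 3 (k=4): L=188 R=97

Answer: 197,150 150,188 188,97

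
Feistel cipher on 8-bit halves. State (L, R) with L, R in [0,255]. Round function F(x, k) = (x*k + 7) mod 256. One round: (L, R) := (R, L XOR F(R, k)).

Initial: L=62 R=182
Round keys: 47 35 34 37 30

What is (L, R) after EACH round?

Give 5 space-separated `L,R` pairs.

Round 1 (k=47): L=182 R=79
Round 2 (k=35): L=79 R=98
Round 3 (k=34): L=98 R=68
Round 4 (k=37): L=68 R=185
Round 5 (k=30): L=185 R=241

Answer: 182,79 79,98 98,68 68,185 185,241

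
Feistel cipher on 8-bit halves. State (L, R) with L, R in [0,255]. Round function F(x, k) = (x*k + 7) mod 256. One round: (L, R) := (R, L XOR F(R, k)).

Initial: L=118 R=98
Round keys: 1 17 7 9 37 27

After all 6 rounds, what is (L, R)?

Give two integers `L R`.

Round 1 (k=1): L=98 R=31
Round 2 (k=17): L=31 R=116
Round 3 (k=7): L=116 R=44
Round 4 (k=9): L=44 R=231
Round 5 (k=37): L=231 R=70
Round 6 (k=27): L=70 R=142

Answer: 70 142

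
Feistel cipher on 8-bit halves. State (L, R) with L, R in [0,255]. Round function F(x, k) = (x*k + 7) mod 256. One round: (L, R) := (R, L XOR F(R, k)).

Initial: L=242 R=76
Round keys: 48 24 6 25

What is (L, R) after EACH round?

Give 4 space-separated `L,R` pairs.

Answer: 76,181 181,179 179,140 140,0

Derivation:
Round 1 (k=48): L=76 R=181
Round 2 (k=24): L=181 R=179
Round 3 (k=6): L=179 R=140
Round 4 (k=25): L=140 R=0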